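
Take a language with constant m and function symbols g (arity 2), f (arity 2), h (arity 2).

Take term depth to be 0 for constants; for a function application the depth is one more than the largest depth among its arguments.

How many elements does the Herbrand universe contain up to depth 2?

49

Let N_k = |{terms of depth ≤ k}|. Then N_0 = 1 and N_k = 1 + N_{k-1}^2 + N_{k-1}^2 + N_{k-1}^2 for k ≥ 1 (one summand per function symbol, arity giving the exponent).
N_0 = 1
N_1 = 1 + 1^2 + 1^2 + 1^2 = 4
N_2 = 1 + 4^2 + 4^2 + 4^2 = 49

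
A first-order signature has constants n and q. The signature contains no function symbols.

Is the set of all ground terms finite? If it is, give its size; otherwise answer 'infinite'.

2

There are no function symbols, so every ground term is one of the 2 constants.
The Herbrand universe is {n, q}, which is finite with 2 elements.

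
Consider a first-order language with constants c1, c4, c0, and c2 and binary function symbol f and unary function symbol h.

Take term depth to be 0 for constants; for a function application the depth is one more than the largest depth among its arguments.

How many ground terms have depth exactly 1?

If N_k denotes the number of depth-≤k ground terms, the 4 constants give N_0 = 4, and each function symbol of arity r contributes N_{k-1}^r new terms at level k: N_k = 4 + N_{k-1}^2 + N_{k-1}.
N_0 = 4
N_1 = 4 + 4^2 + 4 = 24
Terms of depth exactly 1: N_1 − N_0 = 24 − 4 = 20.

20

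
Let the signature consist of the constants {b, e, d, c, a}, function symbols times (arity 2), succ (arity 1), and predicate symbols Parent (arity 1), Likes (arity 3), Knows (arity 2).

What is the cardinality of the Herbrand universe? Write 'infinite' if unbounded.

infinite

The signature has at least one function symbol (times, arity 2) and at least one constant (b).
Iterating times gives infinitely many distinct ground terms: b, times(b, b), times(times(b, b), times(b, b)), ...
So the Herbrand universe is infinite.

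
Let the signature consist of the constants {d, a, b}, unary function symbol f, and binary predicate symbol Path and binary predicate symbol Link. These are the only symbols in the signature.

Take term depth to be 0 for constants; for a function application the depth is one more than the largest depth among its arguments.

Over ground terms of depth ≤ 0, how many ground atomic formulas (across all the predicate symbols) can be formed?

18

First count ground terms of depth ≤ 0.
Count level by level. With function symbols f/1, the terms of depth ≤ k are the 3 constants together with each function applied to depth-≤(k−1) tuples, so N_k = 3 + N_{k-1}.
N_0 = 3
So |H| = 3.
Each predicate of arity r yields |H|^r ground atoms (one per choice of an r-tuple from H):
  Path: 3^2 = 9;  Link: 3^2 = 9
Total ground atoms: 9 + 9 = 18.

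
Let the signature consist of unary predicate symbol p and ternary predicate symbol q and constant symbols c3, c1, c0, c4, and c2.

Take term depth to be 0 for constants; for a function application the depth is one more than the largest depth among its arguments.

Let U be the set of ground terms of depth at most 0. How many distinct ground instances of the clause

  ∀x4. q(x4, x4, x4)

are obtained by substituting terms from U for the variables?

5

Ground terms of depth ≤ 0:
  With no function symbols every ground term is a constant, so there are exactly 5 ground terms at every depth bound.
  N_0 = 5
So there are 5 ground terms available for substitution.
The body mentions the single quantified variable x4; since ground terms form a free algebra, no two substitutions collapse to the same formula.
Number of ground instances = 5.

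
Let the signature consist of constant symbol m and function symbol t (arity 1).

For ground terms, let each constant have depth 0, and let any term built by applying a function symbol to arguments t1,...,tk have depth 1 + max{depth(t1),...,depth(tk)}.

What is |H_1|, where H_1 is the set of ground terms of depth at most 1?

Write N_k for the number of ground terms of depth ≤ k. A term of depth ≤ k is either a constant or a function symbol applied to arguments of depth ≤ k−1, so N_k = 1 + N_{k-1}.
N_0 = 1
N_1 = 1 + 1 = 2
Explicitly: m, t(m).

2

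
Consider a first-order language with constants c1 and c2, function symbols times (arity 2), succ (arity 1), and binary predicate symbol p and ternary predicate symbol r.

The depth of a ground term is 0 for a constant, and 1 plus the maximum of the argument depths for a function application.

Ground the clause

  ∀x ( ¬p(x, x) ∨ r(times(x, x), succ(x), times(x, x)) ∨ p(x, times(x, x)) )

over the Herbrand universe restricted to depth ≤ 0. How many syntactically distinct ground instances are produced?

2

Ground terms of depth ≤ 0:
  Let N_k = |{terms of depth ≤ k}|. Then N_0 = 2 and N_k = 2 + N_{k-1}^2 + N_{k-1} for k ≥ 1 (one summand per function symbol, arity giving the exponent).
  N_0 = 2
So there are 2 ground terms available for substitution.
There is 1 variable to instantiate (x),  occurring in at least one literal, so different choices give different ground instances.
Number of ground instances = 2.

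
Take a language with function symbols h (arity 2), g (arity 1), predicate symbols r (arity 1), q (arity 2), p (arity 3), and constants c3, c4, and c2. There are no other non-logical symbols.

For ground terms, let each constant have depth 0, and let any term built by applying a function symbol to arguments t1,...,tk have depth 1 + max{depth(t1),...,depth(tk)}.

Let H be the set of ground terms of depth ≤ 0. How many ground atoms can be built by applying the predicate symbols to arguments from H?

39

First count ground terms of depth ≤ 0.
Let N_k count ground terms of depth at most k. Each non-constant term of depth ≤ k is some function symbol applied to depth-≤(k−1) arguments, giving N_k = 3 + N_{k-1}^2 + N_{k-1}.
N_0 = 3
Explicitly: c3, c4, c2.
So |H| = 3.
For each predicate symbol, the number of ground atoms is |H| raised to its arity; summing:
  r: 3;  q: 3^2 = 9;  p: 3^3 = 27
Total ground atoms: 3 + 9 + 27 = 39.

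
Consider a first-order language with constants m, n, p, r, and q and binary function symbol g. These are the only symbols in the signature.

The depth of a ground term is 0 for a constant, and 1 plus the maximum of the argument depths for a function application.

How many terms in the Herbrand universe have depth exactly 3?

Let N_k count ground terms of depth at most k. Each non-constant term of depth ≤ k is some function symbol applied to depth-≤(k−1) arguments, giving N_k = 5 + N_{k-1}^2.
N_0 = 5
N_1 = 5 + 5^2 = 30
N_2 = 5 + 30^2 = 905
N_3 = 5 + 905^2 = 819030
Terms of depth exactly 3: N_3 − N_2 = 819030 − 905 = 818125.

818125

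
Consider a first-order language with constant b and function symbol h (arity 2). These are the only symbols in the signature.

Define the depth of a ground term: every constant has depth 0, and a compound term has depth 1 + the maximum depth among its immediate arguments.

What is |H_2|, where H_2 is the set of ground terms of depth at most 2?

5

Let N_k count ground terms of depth at most k. Each non-constant term of depth ≤ k is some function symbol applied to depth-≤(k−1) arguments, giving N_k = 1 + N_{k-1}^2.
N_0 = 1
N_1 = 1 + 1^2 = 2
N_2 = 1 + 2^2 = 5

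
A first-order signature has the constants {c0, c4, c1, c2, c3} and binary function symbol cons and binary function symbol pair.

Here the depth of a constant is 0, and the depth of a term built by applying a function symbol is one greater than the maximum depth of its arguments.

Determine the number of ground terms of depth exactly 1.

50

Let N_k = |{terms of depth ≤ k}|. Then N_0 = 5 and N_k = 5 + N_{k-1}^2 + N_{k-1}^2 for k ≥ 1 (one summand per function symbol, arity giving the exponent).
N_0 = 5
N_1 = 5 + 5^2 + 5^2 = 55
Terms of depth exactly 1: N_1 − N_0 = 55 − 5 = 50.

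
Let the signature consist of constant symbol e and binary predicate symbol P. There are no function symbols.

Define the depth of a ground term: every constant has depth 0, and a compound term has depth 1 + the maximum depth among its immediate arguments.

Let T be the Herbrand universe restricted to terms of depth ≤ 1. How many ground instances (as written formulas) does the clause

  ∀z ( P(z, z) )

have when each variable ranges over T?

Ground terms of depth ≤ 1:
  With no function symbols every ground term is a constant, so there is exactly 1 ground term at every depth bound.
  N_0 = 1
  N_1 = 1
So there is exactly 1 ground term available for substitution.
The clause has 1 distinct variable (z), which appears in the body. In the free term algebra distinct substitutions yield syntactically distinct ground instances.
Number of ground instances = 1.

1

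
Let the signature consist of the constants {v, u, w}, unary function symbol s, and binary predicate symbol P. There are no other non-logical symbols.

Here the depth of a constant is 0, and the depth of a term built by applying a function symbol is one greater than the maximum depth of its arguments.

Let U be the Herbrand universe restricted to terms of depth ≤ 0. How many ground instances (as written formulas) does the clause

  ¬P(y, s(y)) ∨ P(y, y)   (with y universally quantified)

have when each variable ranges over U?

Ground terms of depth ≤ 0:
  Count level by level. With function symbols s/1, the terms of depth ≤ k are the 3 constants together with each function applied to depth-≤(k−1) tuples, so N_k = 3 + N_{k-1}.
  N_0 = 3
  Explicitly: v, u, w.
So there are 3 ground terms available for substitution.
There is 1 variable to instantiate (y),  occurring in at least one literal, so different choices give different ground instances.
Number of ground instances = 3.

3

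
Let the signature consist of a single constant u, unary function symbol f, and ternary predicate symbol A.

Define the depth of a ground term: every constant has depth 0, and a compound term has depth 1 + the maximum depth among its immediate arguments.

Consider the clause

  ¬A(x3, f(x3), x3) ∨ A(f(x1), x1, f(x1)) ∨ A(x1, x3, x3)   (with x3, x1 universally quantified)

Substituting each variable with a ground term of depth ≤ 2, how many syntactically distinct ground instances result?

Ground terms of depth ≤ 2:
  Let N_k = |{terms of depth ≤ k}|. Then N_0 = 1 and N_k = 1 + N_{k-1} for k ≥ 1 (one summand per function symbol, arity giving the exponent).
  N_0 = 1
  N_1 = 1 + 1 = 2
  N_2 = 1 + 2 = 3
  Explicitly: u, f(u), f(f(u)).
So there are 3 ground terms available for substitution.
There are 2 variables to instantiate (x3, x1), each occurring in at least one literal, so different choices give different ground instances.
Number of ground instances = 3^2 = 9.

9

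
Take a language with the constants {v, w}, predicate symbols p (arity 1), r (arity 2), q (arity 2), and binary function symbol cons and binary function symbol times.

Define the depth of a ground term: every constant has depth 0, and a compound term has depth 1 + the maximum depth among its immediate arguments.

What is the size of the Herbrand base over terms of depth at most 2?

81810

First count ground terms of depth ≤ 2.
Write N_k for the number of ground terms of depth ≤ k. A term of depth ≤ k is either a constant or a function symbol applied to arguments of depth ≤ k−1, so N_k = 2 + N_{k-1}^2 + N_{k-1}^2.
N_0 = 2
N_1 = 2 + 2^2 + 2^2 = 10
N_2 = 2 + 10^2 + 10^2 = 202
So |H| = 202.
Ground atoms are formed by filling each argument slot of a predicate with a term from H, so an r-ary predicate gives |H|^r atoms:
  p: 202;  r: 202^2 = 40804;  q: 202^2 = 40804
Total ground atoms: 202 + 40804 + 40804 = 81810.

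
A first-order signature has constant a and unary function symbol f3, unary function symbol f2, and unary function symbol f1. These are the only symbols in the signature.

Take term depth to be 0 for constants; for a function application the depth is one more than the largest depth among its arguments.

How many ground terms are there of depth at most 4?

121

If N_k denotes the number of depth-≤k ground terms, the 1 constant gives N_0 = 1, and each function symbol of arity r contributes N_{k-1}^r new terms at level k: N_k = 1 + N_{k-1} + N_{k-1} + N_{k-1}.
N_0 = 1
N_1 = 1 + 1 + 1 + 1 = 4
N_2 = 1 + 4 + 4 + 4 = 13
N_3 = 1 + 13 + 13 + 13 = 40
N_4 = 1 + 40 + 40 + 40 = 121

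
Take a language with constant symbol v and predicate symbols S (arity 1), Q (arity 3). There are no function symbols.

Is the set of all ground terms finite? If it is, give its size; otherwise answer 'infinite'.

There are no function symbols, so the only ground term is the single constant.
The Herbrand universe is {v}, finite with 1 element.

1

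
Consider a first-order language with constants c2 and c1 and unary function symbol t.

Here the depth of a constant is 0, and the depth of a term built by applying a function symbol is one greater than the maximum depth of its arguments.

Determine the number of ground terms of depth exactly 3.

2

Let N_k count ground terms of depth at most k. Each non-constant term of depth ≤ k is some function symbol applied to depth-≤(k−1) arguments, giving N_k = 2 + N_{k-1}.
N_0 = 2
N_1 = 2 + 2 = 4
N_2 = 2 + 4 = 6
N_3 = 2 + 6 = 8
Terms of depth exactly 3: N_3 − N_2 = 8 − 6 = 2.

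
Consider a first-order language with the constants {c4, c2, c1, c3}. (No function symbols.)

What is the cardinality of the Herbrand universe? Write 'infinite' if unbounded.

4

There are no function symbols, so every ground term is one of the 4 constants.
The Herbrand universe is {c4, c2, c1, c3}, which is finite with 4 elements.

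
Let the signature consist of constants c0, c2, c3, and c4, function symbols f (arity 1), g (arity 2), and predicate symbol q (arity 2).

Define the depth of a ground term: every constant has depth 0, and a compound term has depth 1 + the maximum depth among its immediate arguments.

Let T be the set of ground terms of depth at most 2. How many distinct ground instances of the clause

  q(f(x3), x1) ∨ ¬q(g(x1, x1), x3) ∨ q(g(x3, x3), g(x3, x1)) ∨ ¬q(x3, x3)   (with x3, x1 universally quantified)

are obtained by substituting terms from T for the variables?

364816

Ground terms of depth ≤ 2:
  Count level by level. With function symbols f/1, g/2, the terms of depth ≤ k are the 4 constants together with each function applied to depth-≤(k−1) tuples, so N_k = 4 + N_{k-1} + N_{k-1}^2.
  N_0 = 4
  N_1 = 4 + 4 + 4^2 = 24
  N_2 = 4 + 24 + 24^2 = 604
So there are 604 ground terms available for substitution.
The body mentions every one of the 2 quantified variables; since ground terms form a free algebra, no two substitutions collapse to the same formula.
Number of ground instances = 604^2 = 364816.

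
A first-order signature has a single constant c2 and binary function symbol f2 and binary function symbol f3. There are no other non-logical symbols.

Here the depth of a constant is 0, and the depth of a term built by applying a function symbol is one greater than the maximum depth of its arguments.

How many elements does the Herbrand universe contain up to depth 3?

Let N_k count ground terms of depth at most k. Each non-constant term of depth ≤ k is some function symbol applied to depth-≤(k−1) arguments, giving N_k = 1 + N_{k-1}^2 + N_{k-1}^2.
N_0 = 1
N_1 = 1 + 1^2 + 1^2 = 3
N_2 = 1 + 3^2 + 3^2 = 19
N_3 = 1 + 19^2 + 19^2 = 723

723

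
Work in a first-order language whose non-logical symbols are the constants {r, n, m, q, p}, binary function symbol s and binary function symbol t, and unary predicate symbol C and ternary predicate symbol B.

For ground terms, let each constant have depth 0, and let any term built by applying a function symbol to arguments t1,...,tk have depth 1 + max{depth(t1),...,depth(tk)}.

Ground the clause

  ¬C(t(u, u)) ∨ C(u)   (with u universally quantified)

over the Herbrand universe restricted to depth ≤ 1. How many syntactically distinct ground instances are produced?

55

Ground terms of depth ≤ 1:
  Write N_k for the number of ground terms of depth ≤ k. A term of depth ≤ k is either a constant or a function symbol applied to arguments of depth ≤ k−1, so N_k = 5 + N_{k-1}^2 + N_{k-1}^2.
  N_0 = 5
  N_1 = 5 + 5^2 + 5^2 = 55
So there are 55 ground terms available for substitution.
The clause has 1 distinct variable (u), which appears in the body. In the free term algebra distinct substitutions yield syntactically distinct ground instances.
Number of ground instances = 55.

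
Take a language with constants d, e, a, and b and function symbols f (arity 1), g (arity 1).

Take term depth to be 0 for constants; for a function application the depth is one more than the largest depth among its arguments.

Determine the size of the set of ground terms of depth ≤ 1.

12

Count level by level. With function symbols f/1, g/1, the terms of depth ≤ k are the 4 constants together with each function applied to depth-≤(k−1) tuples, so N_k = 4 + N_{k-1} + N_{k-1}.
N_0 = 4
N_1 = 4 + 4 + 4 = 12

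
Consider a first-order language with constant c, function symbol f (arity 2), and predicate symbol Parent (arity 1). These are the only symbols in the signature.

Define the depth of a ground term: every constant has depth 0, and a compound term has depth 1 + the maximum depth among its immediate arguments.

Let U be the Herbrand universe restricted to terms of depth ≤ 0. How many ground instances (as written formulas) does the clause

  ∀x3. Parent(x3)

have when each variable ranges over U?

Ground terms of depth ≤ 0:
  Let N_k = |{terms of depth ≤ k}|. Then N_0 = 1 and N_k = 1 + N_{k-1}^2 for k ≥ 1 (one summand per function symbol, arity giving the exponent).
  N_0 = 1
So there is exactly 1 ground term available for substitution.
The clause has 1 distinct variable (x3), which appears in the body. In the free term algebra distinct substitutions yield syntactically distinct ground instances.
Number of ground instances = 1.

1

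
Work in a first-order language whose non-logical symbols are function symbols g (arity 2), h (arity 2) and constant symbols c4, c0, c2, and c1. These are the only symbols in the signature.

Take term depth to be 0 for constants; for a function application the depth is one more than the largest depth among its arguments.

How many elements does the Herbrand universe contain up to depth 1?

36

Count level by level. With function symbols g/2, h/2, the terms of depth ≤ k are the 4 constants together with each function applied to depth-≤(k−1) tuples, so N_k = 4 + N_{k-1}^2 + N_{k-1}^2.
N_0 = 4
N_1 = 4 + 4^2 + 4^2 = 36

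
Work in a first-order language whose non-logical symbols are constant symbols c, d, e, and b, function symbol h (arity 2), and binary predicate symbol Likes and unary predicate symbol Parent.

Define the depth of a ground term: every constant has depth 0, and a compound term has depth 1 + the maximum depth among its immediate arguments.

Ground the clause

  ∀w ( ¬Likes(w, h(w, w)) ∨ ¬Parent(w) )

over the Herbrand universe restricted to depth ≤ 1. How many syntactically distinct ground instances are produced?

Ground terms of depth ≤ 1:
  Let N_k = |{terms of depth ≤ k}|. Then N_0 = 4 and N_k = 4 + N_{k-1}^2 for k ≥ 1 (one summand per function symbol, arity giving the exponent).
  N_0 = 4
  N_1 = 4 + 4^2 = 20
So there are 20 ground terms available for substitution.
The variable w ranges independently over the available ground terms, and distinct assignments produce distinct instances.
Number of ground instances = 20.

20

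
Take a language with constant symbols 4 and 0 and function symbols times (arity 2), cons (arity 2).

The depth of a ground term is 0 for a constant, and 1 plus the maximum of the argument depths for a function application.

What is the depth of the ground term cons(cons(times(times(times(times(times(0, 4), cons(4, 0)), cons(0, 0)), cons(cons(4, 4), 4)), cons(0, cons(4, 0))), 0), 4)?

depth(times(0, 4)) = 1 + max(0, 0) = 1
depth(cons(4, 0)) = 1 + max(0, 0) = 1
depth(times(times(0, 4), cons(4, 0))) = 1 + max(1, 1) = 2
depth(cons(0, 0)) = 1 + max(0, 0) = 1
depth(times(times(times(0, 4), cons(4, 0)), cons(0, 0))) = 1 + max(2, 1) = 3
depth(cons(4, 4)) = 1 + max(0, 0) = 1
depth(cons(cons(4, 4), 4)) = 1 + max(1, 0) = 2
depth(times(times(times(times(0, 4), cons(4, 0)), cons(0, 0)), cons(cons(4, 4), 4))) = 1 + max(3, 2) = 4
depth(cons(0, cons(4, 0))) = 1 + max(0, 1) = 2
depth(times(times(times(times(times(0, 4), cons(4, 0)), cons(0, 0)), cons(cons(4, 4), 4)), cons(0, cons(4, 0)))) = 1 + max(4, 2) = 5
depth(cons(times(times(times(times(times(0, 4), cons(4, 0)), cons(0, 0)), cons(cons(4, 4), 4)), cons(0, cons(4, 0))), 0)) = 1 + max(5, 0) = 6
depth(cons(cons(times(times(times(times(times(0, 4), cons(4, 0)), cons(0, 0)), cons(cons(4, 4), 4)), cons(0, cons(4, 0))), 0), 4)) = 1 + max(6, 0) = 7

7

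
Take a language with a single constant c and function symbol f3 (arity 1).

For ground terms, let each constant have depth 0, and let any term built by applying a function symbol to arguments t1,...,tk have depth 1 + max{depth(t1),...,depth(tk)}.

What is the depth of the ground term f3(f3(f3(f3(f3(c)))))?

depth(f3(c)) = 1 + depth(c) = 1 + 0 = 1
depth(f3(f3(c))) = 1 + depth(f3(c)) = 1 + 1 = 2
depth(f3(f3(f3(c)))) = 1 + depth(f3(f3(c))) = 1 + 2 = 3
depth(f3(f3(f3(f3(c))))) = 1 + depth(f3(f3(f3(c)))) = 1 + 3 = 4
depth(f3(f3(f3(f3(f3(c)))))) = 1 + depth(f3(f3(f3(f3(c))))) = 1 + 4 = 5

5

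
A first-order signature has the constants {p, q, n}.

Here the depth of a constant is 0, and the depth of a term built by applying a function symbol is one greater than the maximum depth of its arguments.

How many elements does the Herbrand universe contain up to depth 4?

With no function symbols every ground term is a constant, so there are exactly 3 ground terms at every depth bound.
N_0 = 3
N_1 = 3
N_2 = 3
N_3 = 3
N_4 = 3
Explicitly: p, q, n.

3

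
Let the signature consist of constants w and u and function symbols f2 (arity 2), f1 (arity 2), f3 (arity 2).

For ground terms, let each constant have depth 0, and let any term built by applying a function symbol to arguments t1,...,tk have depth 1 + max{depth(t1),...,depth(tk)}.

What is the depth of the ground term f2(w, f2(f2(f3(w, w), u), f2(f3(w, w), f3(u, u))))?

depth(f3(w, w)) = 1 + max(0, 0) = 1
depth(f2(f3(w, w), u)) = 1 + max(1, 0) = 2
depth(f3(u, u)) = 1 + max(0, 0) = 1
depth(f2(f3(w, w), f3(u, u))) = 1 + max(1, 1) = 2
depth(f2(f2(f3(w, w), u), f2(f3(w, w), f3(u, u)))) = 1 + max(2, 2) = 3
depth(f2(w, f2(f2(f3(w, w), u), f2(f3(w, w), f3(u, u))))) = 1 + max(0, 3) = 4

4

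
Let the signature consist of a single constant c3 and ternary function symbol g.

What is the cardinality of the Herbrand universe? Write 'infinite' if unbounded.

The signature has at least one function symbol (g, arity 3) and at least one constant (c3).
Iterating g gives infinitely many distinct ground terms: c3, g(c3, c3, c3), g(g(c3, c3, c3), g(c3, c3, c3), g(c3, c3, c3)), ...
So the Herbrand universe is infinite.

infinite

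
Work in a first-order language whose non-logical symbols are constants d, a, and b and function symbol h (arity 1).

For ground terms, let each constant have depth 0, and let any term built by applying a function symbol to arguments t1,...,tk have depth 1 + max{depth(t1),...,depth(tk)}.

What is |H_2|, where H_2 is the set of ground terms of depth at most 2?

If N_k denotes the number of depth-≤k ground terms, the 3 constants give N_0 = 3, and each function symbol of arity r contributes N_{k-1}^r new terms at level k: N_k = 3 + N_{k-1}.
N_0 = 3
N_1 = 3 + 3 = 6
N_2 = 3 + 6 = 9

9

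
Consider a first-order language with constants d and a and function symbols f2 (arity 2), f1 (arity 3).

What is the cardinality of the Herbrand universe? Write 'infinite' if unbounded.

infinite

The signature has at least one function symbol (f2, arity 2) and at least one constant (d).
Iterating f2 gives infinitely many distinct ground terms: d, f2(d, d), f2(f2(d, d), f2(d, d)), ...
So the Herbrand universe is infinite.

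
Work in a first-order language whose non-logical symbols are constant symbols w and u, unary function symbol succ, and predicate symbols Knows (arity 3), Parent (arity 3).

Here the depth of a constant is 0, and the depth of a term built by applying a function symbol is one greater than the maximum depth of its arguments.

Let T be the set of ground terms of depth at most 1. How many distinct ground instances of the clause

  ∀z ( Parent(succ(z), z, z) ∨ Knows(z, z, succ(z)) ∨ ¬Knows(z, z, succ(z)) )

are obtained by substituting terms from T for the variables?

4

Ground terms of depth ≤ 1:
  Write N_k for the number of ground terms of depth ≤ k. A term of depth ≤ k is either a constant or a function symbol applied to arguments of depth ≤ k−1, so N_k = 2 + N_{k-1}.
  N_0 = 2
  N_1 = 2 + 2 = 4
  Explicitly: w, u, succ(w), succ(u).
So there are 4 ground terms available for substitution.
The clause has 1 distinct variable (z), which appears in the body. In the free term algebra distinct substitutions yield syntactically distinct ground instances.
Number of ground instances = 4.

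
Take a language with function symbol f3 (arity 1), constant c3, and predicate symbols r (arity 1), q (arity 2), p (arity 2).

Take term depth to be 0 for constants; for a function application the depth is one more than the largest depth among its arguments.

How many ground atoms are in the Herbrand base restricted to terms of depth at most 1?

10

First count ground terms of depth ≤ 1.
Write N_k for the number of ground terms of depth ≤ k. A term of depth ≤ k is either a constant or a function symbol applied to arguments of depth ≤ k−1, so N_k = 1 + N_{k-1}.
N_0 = 1
N_1 = 1 + 1 = 2
Explicitly: c3, f3(c3).
So |H| = 2.
Ground atoms are formed by filling each argument slot of a predicate with a term from H, so an r-ary predicate gives |H|^r atoms:
  r: 2;  q: 2^2 = 4;  p: 2^2 = 4
Total ground atoms: 2 + 4 + 4 = 10.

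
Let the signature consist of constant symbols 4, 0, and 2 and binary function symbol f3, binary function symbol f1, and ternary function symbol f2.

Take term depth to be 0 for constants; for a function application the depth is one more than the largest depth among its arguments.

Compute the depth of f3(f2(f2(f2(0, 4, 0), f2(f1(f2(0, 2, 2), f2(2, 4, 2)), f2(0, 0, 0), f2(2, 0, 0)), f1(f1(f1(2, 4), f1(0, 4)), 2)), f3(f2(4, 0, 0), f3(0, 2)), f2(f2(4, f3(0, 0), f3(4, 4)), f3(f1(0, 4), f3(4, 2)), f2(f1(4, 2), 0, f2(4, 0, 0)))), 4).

depth(f2(0, 4, 0)) = 1 + max(0, 0, 0) = 1
depth(f2(0, 2, 2)) = 1 + max(0, 0, 0) = 1
depth(f2(2, 4, 2)) = 1 + max(0, 0, 0) = 1
depth(f1(f2(0, 2, 2), f2(2, 4, 2))) = 1 + max(1, 1) = 2
depth(f2(0, 0, 0)) = 1 + max(0, 0, 0) = 1
depth(f2(2, 0, 0)) = 1 + max(0, 0, 0) = 1
depth(f2(f1(f2(0, 2, 2), f2(2, 4, 2)), f2(0, 0, 0), f2(2, 0, 0))) = 1 + max(2, 1, 1) = 3
depth(f1(2, 4)) = 1 + max(0, 0) = 1
depth(f1(0, 4)) = 1 + max(0, 0) = 1
depth(f1(f1(2, 4), f1(0, 4))) = 1 + max(1, 1) = 2
depth(f1(f1(f1(2, 4), f1(0, 4)), 2)) = 1 + max(2, 0) = 3
depth(f2(f2(0, 4, 0), f2(f1(f2(0, 2, 2), f2(2, 4, 2)), f2(0, 0, 0), f2(2, 0, 0)), f1(f1(f1(2, 4), f1(0, 4)), 2))) = 1 + max(1, 3, 3) = 4
depth(f2(4, 0, 0)) = 1 + max(0, 0, 0) = 1
depth(f3(0, 2)) = 1 + max(0, 0) = 1
depth(f3(f2(4, 0, 0), f3(0, 2))) = 1 + max(1, 1) = 2
depth(f3(0, 0)) = 1 + max(0, 0) = 1
depth(f3(4, 4)) = 1 + max(0, 0) = 1
depth(f2(4, f3(0, 0), f3(4, 4))) = 1 + max(0, 1, 1) = 2
depth(f3(4, 2)) = 1 + max(0, 0) = 1
depth(f3(f1(0, 4), f3(4, 2))) = 1 + max(1, 1) = 2
depth(f1(4, 2)) = 1 + max(0, 0) = 1
depth(f2(f1(4, 2), 0, f2(4, 0, 0))) = 1 + max(1, 0, 1) = 2
depth(f2(f2(4, f3(0, 0), f3(4, 4)), f3(f1(0, 4), f3(4, 2)), f2(f1(4, 2), 0, f2(4, 0, 0)))) = 1 + max(2, 2, 2) = 3
depth(f2(f2(f2(0, 4, 0), f2(f1(f2(0, 2, 2), f2(2, 4, 2)), f2(0, 0, 0), f2(2, 0, 0)), f1(f1(f1(2, 4), f1(0, 4)), 2)), f3(f2(4, 0, 0), f3(0, 2)), f2(f2(4, f3(0, 0), f3(4, 4)), f3(f1(0, 4), f3(4, 2)), f2(f1(4, 2), 0, f2(4, 0, 0))))) = 1 + max(4, 2, 3) = 5
depth(f3(f2(f2(f2(0, 4, 0), f2(f1(f2(0, 2, 2), f2(2, 4, 2)), f2(0, 0, 0), f2(2, 0, 0)), f1(f1(f1(2, 4), f1(0, 4)), 2)), f3(f2(4, 0, 0), f3(0, 2)), f2(f2(4, f3(0, 0), f3(4, 4)), f3(f1(0, 4), f3(4, 2)), f2(f1(4, 2), 0, f2(4, 0, 0)))), 4)) = 1 + max(5, 0) = 6

6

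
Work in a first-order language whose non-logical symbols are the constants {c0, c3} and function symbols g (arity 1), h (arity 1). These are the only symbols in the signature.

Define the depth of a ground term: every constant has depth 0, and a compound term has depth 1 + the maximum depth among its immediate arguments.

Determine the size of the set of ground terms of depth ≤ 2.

Let N_k count ground terms of depth at most k. Each non-constant term of depth ≤ k is some function symbol applied to depth-≤(k−1) arguments, giving N_k = 2 + N_{k-1} + N_{k-1}.
N_0 = 2
N_1 = 2 + 2 + 2 = 6
N_2 = 2 + 6 + 6 = 14

14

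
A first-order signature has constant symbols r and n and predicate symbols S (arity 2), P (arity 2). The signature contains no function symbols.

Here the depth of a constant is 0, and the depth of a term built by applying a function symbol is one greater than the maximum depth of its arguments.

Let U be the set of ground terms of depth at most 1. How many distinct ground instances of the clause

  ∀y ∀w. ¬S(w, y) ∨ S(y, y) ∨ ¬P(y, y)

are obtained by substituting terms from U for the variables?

Ground terms of depth ≤ 1:
  With no function symbols every ground term is a constant, so there are exactly 2 ground terms at every depth bound.
  N_0 = 2
  N_1 = 2
  Explicitly: r, n.
So there are 2 ground terms available for substitution.
The clause has 2 distinct variables (y, w), each appearing in the body. In the free term algebra distinct substitutions yield syntactically distinct ground instances.
Number of ground instances = 2^2 = 4.

4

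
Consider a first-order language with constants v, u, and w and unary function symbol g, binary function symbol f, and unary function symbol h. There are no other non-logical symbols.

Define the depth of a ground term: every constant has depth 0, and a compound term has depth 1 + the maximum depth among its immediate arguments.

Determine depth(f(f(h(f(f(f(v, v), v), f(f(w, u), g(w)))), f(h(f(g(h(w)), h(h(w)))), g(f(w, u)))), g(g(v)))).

7

depth(f(v, v)) = 1 + max(0, 0) = 1
depth(f(f(v, v), v)) = 1 + max(1, 0) = 2
depth(f(w, u)) = 1 + max(0, 0) = 1
depth(g(w)) = 1 + depth(w) = 1 + 0 = 1
depth(f(f(w, u), g(w))) = 1 + max(1, 1) = 2
depth(f(f(f(v, v), v), f(f(w, u), g(w)))) = 1 + max(2, 2) = 3
depth(h(f(f(f(v, v), v), f(f(w, u), g(w))))) = 1 + depth(f(f(f(v, v), v), f(f(w, u), g(w)))) = 1 + 3 = 4
depth(h(w)) = 1 + depth(w) = 1 + 0 = 1
depth(g(h(w))) = 1 + depth(h(w)) = 1 + 1 = 2
depth(h(h(w))) = 1 + depth(h(w)) = 1 + 1 = 2
depth(f(g(h(w)), h(h(w)))) = 1 + max(2, 2) = 3
depth(h(f(g(h(w)), h(h(w))))) = 1 + depth(f(g(h(w)), h(h(w)))) = 1 + 3 = 4
depth(g(f(w, u))) = 1 + depth(f(w, u)) = 1 + 1 = 2
depth(f(h(f(g(h(w)), h(h(w)))), g(f(w, u)))) = 1 + max(4, 2) = 5
depth(f(h(f(f(f(v, v), v), f(f(w, u), g(w)))), f(h(f(g(h(w)), h(h(w)))), g(f(w, u))))) = 1 + max(4, 5) = 6
depth(g(v)) = 1 + depth(v) = 1 + 0 = 1
depth(g(g(v))) = 1 + depth(g(v)) = 1 + 1 = 2
depth(f(f(h(f(f(f(v, v), v), f(f(w, u), g(w)))), f(h(f(g(h(w)), h(h(w)))), g(f(w, u)))), g(g(v)))) = 1 + max(6, 2) = 7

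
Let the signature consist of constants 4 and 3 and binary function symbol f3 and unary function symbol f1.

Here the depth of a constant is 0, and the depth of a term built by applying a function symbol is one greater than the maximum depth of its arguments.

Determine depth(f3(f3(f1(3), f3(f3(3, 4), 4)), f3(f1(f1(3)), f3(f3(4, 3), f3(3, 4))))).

4

depth(f1(3)) = 1 + depth(3) = 1 + 0 = 1
depth(f3(3, 4)) = 1 + max(0, 0) = 1
depth(f3(f3(3, 4), 4)) = 1 + max(1, 0) = 2
depth(f3(f1(3), f3(f3(3, 4), 4))) = 1 + max(1, 2) = 3
depth(f1(f1(3))) = 1 + depth(f1(3)) = 1 + 1 = 2
depth(f3(4, 3)) = 1 + max(0, 0) = 1
depth(f3(f3(4, 3), f3(3, 4))) = 1 + max(1, 1) = 2
depth(f3(f1(f1(3)), f3(f3(4, 3), f3(3, 4)))) = 1 + max(2, 2) = 3
depth(f3(f3(f1(3), f3(f3(3, 4), 4)), f3(f1(f1(3)), f3(f3(4, 3), f3(3, 4))))) = 1 + max(3, 3) = 4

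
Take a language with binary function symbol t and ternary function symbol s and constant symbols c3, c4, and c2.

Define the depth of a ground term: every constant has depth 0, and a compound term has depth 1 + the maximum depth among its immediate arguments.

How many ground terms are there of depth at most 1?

39

Let N_k count ground terms of depth at most k. Each non-constant term of depth ≤ k is some function symbol applied to depth-≤(k−1) arguments, giving N_k = 3 + N_{k-1}^2 + N_{k-1}^3.
N_0 = 3
N_1 = 3 + 3^2 + 3^3 = 39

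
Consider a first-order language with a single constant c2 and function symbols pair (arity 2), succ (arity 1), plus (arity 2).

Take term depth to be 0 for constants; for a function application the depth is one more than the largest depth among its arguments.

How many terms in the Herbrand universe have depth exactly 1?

3

If N_k denotes the number of depth-≤k ground terms, the 1 constant gives N_0 = 1, and each function symbol of arity r contributes N_{k-1}^r new terms at level k: N_k = 1 + N_{k-1}^2 + N_{k-1} + N_{k-1}^2.
N_0 = 1
N_1 = 1 + 1^2 + 1 + 1^2 = 4
Terms of depth exactly 1: N_1 − N_0 = 4 − 1 = 3.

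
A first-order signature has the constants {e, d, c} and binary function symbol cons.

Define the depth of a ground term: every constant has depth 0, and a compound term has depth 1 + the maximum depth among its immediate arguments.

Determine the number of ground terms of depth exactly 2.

135

If N_k denotes the number of depth-≤k ground terms, the 3 constants give N_0 = 3, and each function symbol of arity r contributes N_{k-1}^r new terms at level k: N_k = 3 + N_{k-1}^2.
N_0 = 3
N_1 = 3 + 3^2 = 12
N_2 = 3 + 12^2 = 147
Terms of depth exactly 2: N_2 − N_1 = 147 − 12 = 135.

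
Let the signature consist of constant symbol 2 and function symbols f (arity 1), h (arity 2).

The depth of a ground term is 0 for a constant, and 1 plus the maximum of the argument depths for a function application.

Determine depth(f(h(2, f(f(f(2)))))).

5

depth(f(2)) = 1 + depth(2) = 1 + 0 = 1
depth(f(f(2))) = 1 + depth(f(2)) = 1 + 1 = 2
depth(f(f(f(2)))) = 1 + depth(f(f(2))) = 1 + 2 = 3
depth(h(2, f(f(f(2))))) = 1 + max(0, 3) = 4
depth(f(h(2, f(f(f(2)))))) = 1 + depth(h(2, f(f(f(2))))) = 1 + 4 = 5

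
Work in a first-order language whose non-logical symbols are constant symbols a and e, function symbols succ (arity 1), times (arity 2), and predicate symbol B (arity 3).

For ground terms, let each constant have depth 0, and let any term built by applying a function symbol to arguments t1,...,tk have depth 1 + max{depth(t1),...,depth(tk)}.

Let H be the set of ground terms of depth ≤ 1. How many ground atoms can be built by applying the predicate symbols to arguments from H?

512

First count ground terms of depth ≤ 1.
Write N_k for the number of ground terms of depth ≤ k. A term of depth ≤ k is either a constant or a function symbol applied to arguments of depth ≤ k−1, so N_k = 2 + N_{k-1} + N_{k-1}^2.
N_0 = 2
N_1 = 2 + 2 + 2^2 = 8
So |H| = 8.
For each predicate symbol, the number of ground atoms is |H| raised to its arity; summing:
  B: 8^3 = 512
Total ground atoms: 512.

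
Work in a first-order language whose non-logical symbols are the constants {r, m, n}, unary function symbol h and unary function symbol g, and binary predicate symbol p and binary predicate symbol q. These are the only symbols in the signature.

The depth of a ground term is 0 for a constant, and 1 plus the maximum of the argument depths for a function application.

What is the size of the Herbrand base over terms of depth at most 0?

18

First count ground terms of depth ≤ 0.
Count level by level. With function symbols h/1, g/1, the terms of depth ≤ k are the 3 constants together with each function applied to depth-≤(k−1) tuples, so N_k = 3 + N_{k-1} + N_{k-1}.
N_0 = 3
Explicitly: r, m, n.
So |H| = 3.
For each predicate symbol, the number of ground atoms is |H| raised to its arity; summing:
  p: 3^2 = 9;  q: 3^2 = 9
Total ground atoms: 9 + 9 = 18.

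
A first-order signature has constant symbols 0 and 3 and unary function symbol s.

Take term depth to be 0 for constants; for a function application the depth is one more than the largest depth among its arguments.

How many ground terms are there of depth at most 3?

8

Let N_k = |{terms of depth ≤ k}|. Then N_0 = 2 and N_k = 2 + N_{k-1} for k ≥ 1 (one summand per function symbol, arity giving the exponent).
N_0 = 2
N_1 = 2 + 2 = 4
N_2 = 2 + 4 = 6
N_3 = 2 + 6 = 8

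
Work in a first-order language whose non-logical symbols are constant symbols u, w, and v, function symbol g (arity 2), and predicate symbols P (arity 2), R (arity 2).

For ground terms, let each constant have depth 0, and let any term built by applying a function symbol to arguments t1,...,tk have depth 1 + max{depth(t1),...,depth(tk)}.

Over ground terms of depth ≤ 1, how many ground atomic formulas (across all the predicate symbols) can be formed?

First count ground terms of depth ≤ 1.
Write N_k for the number of ground terms of depth ≤ k. A term of depth ≤ k is either a constant or a function symbol applied to arguments of depth ≤ k−1, so N_k = 3 + N_{k-1}^2.
N_0 = 3
N_1 = 3 + 3^2 = 12
Explicitly: u, w, v, g(u, u), g(u, w), g(u, v), g(w, u), g(w, w), g(w, v), g(v, u), g(v, w), g(v, v).
So |H| = 12.
Each predicate of arity r yields |H|^r ground atoms (one per choice of an r-tuple from H):
  P: 12^2 = 144;  R: 12^2 = 144
Total ground atoms: 144 + 144 = 288.

288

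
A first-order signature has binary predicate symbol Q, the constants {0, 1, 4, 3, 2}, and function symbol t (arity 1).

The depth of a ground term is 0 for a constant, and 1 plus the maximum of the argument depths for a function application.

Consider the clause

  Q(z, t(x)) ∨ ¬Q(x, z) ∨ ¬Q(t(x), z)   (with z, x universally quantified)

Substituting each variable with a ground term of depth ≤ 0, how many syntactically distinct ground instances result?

Ground terms of depth ≤ 0:
  Write N_k for the number of ground terms of depth ≤ k. A term of depth ≤ k is either a constant or a function symbol applied to arguments of depth ≤ k−1, so N_k = 5 + N_{k-1}.
  N_0 = 5
So there are 5 ground terms available for substitution.
There are 2 variables to instantiate (z, x), each occurring in at least one literal, so different choices give different ground instances.
Number of ground instances = 5^2 = 25.

25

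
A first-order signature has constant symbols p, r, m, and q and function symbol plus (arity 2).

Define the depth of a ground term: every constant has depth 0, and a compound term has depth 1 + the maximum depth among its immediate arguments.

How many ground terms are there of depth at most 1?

20

Let N_k = |{terms of depth ≤ k}|. Then N_0 = 4 and N_k = 4 + N_{k-1}^2 for k ≥ 1 (one summand per function symbol, arity giving the exponent).
N_0 = 4
N_1 = 4 + 4^2 = 20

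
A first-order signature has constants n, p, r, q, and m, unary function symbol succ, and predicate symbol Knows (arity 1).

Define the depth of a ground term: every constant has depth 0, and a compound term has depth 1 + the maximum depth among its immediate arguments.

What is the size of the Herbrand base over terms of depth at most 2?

15

First count ground terms of depth ≤ 2.
Write N_k for the number of ground terms of depth ≤ k. A term of depth ≤ k is either a constant or a function symbol applied to arguments of depth ≤ k−1, so N_k = 5 + N_{k-1}.
N_0 = 5
N_1 = 5 + 5 = 10
N_2 = 5 + 10 = 15
So |H| = 15.
Each predicate of arity r yields |H|^r ground atoms (one per choice of an r-tuple from H):
  Knows: 15
Total ground atoms: 15.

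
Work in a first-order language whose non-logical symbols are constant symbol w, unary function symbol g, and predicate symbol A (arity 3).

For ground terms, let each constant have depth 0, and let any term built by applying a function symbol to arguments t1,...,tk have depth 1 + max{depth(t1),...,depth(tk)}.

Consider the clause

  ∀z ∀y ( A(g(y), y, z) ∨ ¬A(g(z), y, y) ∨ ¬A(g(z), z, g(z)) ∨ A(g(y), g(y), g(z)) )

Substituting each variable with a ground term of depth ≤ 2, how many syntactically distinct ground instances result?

Ground terms of depth ≤ 2:
  Count level by level. With function symbols g/1, the terms of depth ≤ k are the 1 constant together with each function applied to depth-≤(k−1) tuples, so N_k = 1 + N_{k-1}.
  N_0 = 1
  N_1 = 1 + 1 = 2
  N_2 = 1 + 2 = 3
So there are 3 ground terms available for substitution.
The clause has 2 distinct variables (z, y), each appearing in the body. In the free term algebra distinct substitutions yield syntactically distinct ground instances.
Number of ground instances = 3^2 = 9.

9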